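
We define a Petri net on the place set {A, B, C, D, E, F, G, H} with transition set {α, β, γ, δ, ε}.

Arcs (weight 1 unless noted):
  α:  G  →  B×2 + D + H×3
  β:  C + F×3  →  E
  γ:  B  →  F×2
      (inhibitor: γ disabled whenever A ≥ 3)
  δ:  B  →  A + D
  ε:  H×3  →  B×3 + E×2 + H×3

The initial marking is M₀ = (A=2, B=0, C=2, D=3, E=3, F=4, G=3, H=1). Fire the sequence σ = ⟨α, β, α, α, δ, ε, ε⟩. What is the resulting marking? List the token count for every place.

step 1: fire α:  (A=2, B=0, C=2, D=3, E=3, F=4, G=3, H=1) → (A=2, B=2, C=2, D=4, E=3, F=4, G=2, H=4)
step 2: fire β:  (A=2, B=2, C=2, D=4, E=3, F=4, G=2, H=4) → (A=2, B=2, C=1, D=4, E=4, F=1, G=2, H=4)
step 3: fire α:  (A=2, B=2, C=1, D=4, E=4, F=1, G=2, H=4) → (A=2, B=4, C=1, D=5, E=4, F=1, G=1, H=7)
step 4: fire α:  (A=2, B=4, C=1, D=5, E=4, F=1, G=1, H=7) → (A=2, B=6, C=1, D=6, E=4, F=1, G=0, H=10)
step 5: fire δ:  (A=2, B=6, C=1, D=6, E=4, F=1, G=0, H=10) → (A=3, B=5, C=1, D=7, E=4, F=1, G=0, H=10)
step 6: fire ε:  (A=3, B=5, C=1, D=7, E=4, F=1, G=0, H=10) → (A=3, B=8, C=1, D=7, E=6, F=1, G=0, H=10)
step 7: fire ε:  (A=3, B=8, C=1, D=7, E=6, F=1, G=0, H=10) → (A=3, B=11, C=1, D=7, E=8, F=1, G=0, H=10)

(A=3, B=11, C=1, D=7, E=8, F=1, G=0, H=10)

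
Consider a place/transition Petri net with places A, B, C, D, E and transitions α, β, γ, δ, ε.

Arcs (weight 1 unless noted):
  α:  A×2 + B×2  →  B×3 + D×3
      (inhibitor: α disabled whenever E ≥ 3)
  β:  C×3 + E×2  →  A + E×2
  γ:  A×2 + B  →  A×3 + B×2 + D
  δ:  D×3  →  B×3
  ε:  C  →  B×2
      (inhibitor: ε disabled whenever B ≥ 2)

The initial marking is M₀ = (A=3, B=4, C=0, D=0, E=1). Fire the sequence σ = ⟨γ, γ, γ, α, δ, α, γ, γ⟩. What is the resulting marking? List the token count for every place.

(A=4, B=14, C=0, D=8, E=1)

step 1: fire γ:  (A=3, B=4, C=0, D=0, E=1) → (A=4, B=5, C=0, D=1, E=1)
step 2: fire γ:  (A=4, B=5, C=0, D=1, E=1) → (A=5, B=6, C=0, D=2, E=1)
step 3: fire γ:  (A=5, B=6, C=0, D=2, E=1) → (A=6, B=7, C=0, D=3, E=1)
step 4: fire α:  (A=6, B=7, C=0, D=3, E=1) → (A=4, B=8, C=0, D=6, E=1)
step 5: fire δ:  (A=4, B=8, C=0, D=6, E=1) → (A=4, B=11, C=0, D=3, E=1)
step 6: fire α:  (A=4, B=11, C=0, D=3, E=1) → (A=2, B=12, C=0, D=6, E=1)
step 7: fire γ:  (A=2, B=12, C=0, D=6, E=1) → (A=3, B=13, C=0, D=7, E=1)
step 8: fire γ:  (A=3, B=13, C=0, D=7, E=1) → (A=4, B=14, C=0, D=8, E=1)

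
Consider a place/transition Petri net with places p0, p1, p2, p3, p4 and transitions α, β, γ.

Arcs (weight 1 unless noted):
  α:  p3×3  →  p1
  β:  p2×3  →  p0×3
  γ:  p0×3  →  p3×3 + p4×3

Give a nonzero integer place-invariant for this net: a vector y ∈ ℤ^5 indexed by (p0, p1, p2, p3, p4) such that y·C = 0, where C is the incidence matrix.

Incidence matrix C (rows=places, cols=transitions):
        α    β    γ
   p0   0    3   -3
   p1   1    0    0
   p2   0   -3    0
   p3  -3    0    3
   p4   0    0    3

Candidate y = [1, 3, 1, 1, 0]; check y·C column-wise:
  col α: 1·0 + 3·1 + 1·0 + 1·-3 = 0
  col β: 1·3 + 3·0 + 1·-3 + 1·0 = 0
  col γ: 1·-3 + 3·0 + 1·0 + 1·3 + 0·3 = 0

y = (p0:1, p1:3, p2:1, p3:1, p4:0)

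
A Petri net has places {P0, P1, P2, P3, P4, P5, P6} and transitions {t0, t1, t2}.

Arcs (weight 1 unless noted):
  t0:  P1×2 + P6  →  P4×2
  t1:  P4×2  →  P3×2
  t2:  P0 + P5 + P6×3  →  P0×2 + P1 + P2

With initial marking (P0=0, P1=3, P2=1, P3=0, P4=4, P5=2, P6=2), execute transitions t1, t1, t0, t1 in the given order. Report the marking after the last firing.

(P0=0, P1=1, P2=1, P3=6, P4=0, P5=2, P6=1)

step 1: fire t1:  (P0=0, P1=3, P2=1, P3=0, P4=4, P5=2, P6=2) → (P0=0, P1=3, P2=1, P3=2, P4=2, P5=2, P6=2)
step 2: fire t1:  (P0=0, P1=3, P2=1, P3=2, P4=2, P5=2, P6=2) → (P0=0, P1=3, P2=1, P3=4, P4=0, P5=2, P6=2)
step 3: fire t0:  (P0=0, P1=3, P2=1, P3=4, P4=0, P5=2, P6=2) → (P0=0, P1=1, P2=1, P3=4, P4=2, P5=2, P6=1)
step 4: fire t1:  (P0=0, P1=1, P2=1, P3=4, P4=2, P5=2, P6=1) → (P0=0, P1=1, P2=1, P3=6, P4=0, P5=2, P6=1)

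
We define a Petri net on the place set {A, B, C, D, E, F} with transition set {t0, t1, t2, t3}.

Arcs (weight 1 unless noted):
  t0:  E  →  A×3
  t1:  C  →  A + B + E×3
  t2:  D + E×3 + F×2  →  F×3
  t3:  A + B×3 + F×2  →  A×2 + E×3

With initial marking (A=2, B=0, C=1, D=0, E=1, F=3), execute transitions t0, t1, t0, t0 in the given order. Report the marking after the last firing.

step 1: fire t0:  (A=2, B=0, C=1, D=0, E=1, F=3) → (A=5, B=0, C=1, D=0, E=0, F=3)
step 2: fire t1:  (A=5, B=0, C=1, D=0, E=0, F=3) → (A=6, B=1, C=0, D=0, E=3, F=3)
step 3: fire t0:  (A=6, B=1, C=0, D=0, E=3, F=3) → (A=9, B=1, C=0, D=0, E=2, F=3)
step 4: fire t0:  (A=9, B=1, C=0, D=0, E=2, F=3) → (A=12, B=1, C=0, D=0, E=1, F=3)

(A=12, B=1, C=0, D=0, E=1, F=3)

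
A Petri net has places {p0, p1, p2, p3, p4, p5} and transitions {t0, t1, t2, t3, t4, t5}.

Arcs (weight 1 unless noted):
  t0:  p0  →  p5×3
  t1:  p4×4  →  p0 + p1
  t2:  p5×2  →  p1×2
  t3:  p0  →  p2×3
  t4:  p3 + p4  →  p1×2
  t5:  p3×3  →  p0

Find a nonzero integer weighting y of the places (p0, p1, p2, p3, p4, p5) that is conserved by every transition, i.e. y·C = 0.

Incidence matrix C (rows=places, cols=transitions):
       t0   t1   t2   t3   t4   t5
   p0  -1    1    0   -1    0    1
   p1   0    1    2    0    2    0
   p2   0    0    0    3    0    0
   p3   0    0    0    0   -1   -3
   p4   0   -4    0    0   -1    0
   p5   3    0   -2    0    0    0

Candidate y = [3, 1, 1, 1, 1, 1]; check y·C column-wise:
  col t0: 3·-1 + 1·0 + 1·0 + 1·0 + 1·0 + 1·3 = 0
  col t1: 3·1 + 1·1 + 1·0 + 1·0 + 1·-4 + 1·0 = 0
  col t2: 3·0 + 1·2 + 1·0 + 1·0 + 1·0 + 1·-2 = 0
  col t3: 3·-1 + 1·0 + 1·3 + 1·0 + 1·0 + 1·0 = 0
  col t4: 3·0 + 1·2 + 1·0 + 1·-1 + 1·-1 + 1·0 = 0
  col t5: 3·1 + 1·0 + 1·0 + 1·-3 + 1·0 + 1·0 = 0

y = (p0:3, p1:1, p2:1, p3:1, p4:1, p5:1)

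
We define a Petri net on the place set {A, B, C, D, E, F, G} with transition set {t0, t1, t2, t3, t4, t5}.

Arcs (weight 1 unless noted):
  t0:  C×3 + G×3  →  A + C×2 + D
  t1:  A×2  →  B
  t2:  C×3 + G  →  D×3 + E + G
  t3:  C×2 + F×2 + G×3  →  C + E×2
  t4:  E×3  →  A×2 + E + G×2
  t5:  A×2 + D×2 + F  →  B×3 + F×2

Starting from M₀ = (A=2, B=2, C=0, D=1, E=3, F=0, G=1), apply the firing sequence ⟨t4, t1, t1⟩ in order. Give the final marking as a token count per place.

step 1: fire t4:  (A=2, B=2, C=0, D=1, E=3, F=0, G=1) → (A=4, B=2, C=0, D=1, E=1, F=0, G=3)
step 2: fire t1:  (A=4, B=2, C=0, D=1, E=1, F=0, G=3) → (A=2, B=3, C=0, D=1, E=1, F=0, G=3)
step 3: fire t1:  (A=2, B=3, C=0, D=1, E=1, F=0, G=3) → (A=0, B=4, C=0, D=1, E=1, F=0, G=3)

(A=0, B=4, C=0, D=1, E=1, F=0, G=3)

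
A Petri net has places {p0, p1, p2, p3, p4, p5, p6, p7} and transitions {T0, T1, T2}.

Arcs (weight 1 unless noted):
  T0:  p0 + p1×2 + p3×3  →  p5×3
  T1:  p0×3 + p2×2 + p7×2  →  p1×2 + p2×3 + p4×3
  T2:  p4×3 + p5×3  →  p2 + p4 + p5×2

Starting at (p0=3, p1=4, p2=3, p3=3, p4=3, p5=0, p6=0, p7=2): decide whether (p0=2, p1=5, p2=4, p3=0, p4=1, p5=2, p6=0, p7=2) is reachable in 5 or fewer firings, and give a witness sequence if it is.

depth 0: 1 marking
depth 1: 3 markings reached so far
depth 2: 4 markings reached so far
depth 3: 4 markings reached so far
(frontier empty at depth 3; search complete)
target is not among the 4 markings reachable within 5 steps

NO — not reachable within 5 firings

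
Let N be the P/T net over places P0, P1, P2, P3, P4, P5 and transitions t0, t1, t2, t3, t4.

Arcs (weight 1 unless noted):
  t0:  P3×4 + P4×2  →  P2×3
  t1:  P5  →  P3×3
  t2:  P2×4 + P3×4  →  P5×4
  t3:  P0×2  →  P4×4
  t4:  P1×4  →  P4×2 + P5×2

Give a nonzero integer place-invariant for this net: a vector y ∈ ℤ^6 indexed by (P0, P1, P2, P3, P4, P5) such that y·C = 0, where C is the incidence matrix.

Incidence matrix C (rows=places, cols=transitions):
       t0   t1   t2   t3   t4
   P0   0    0    0   -2    0
   P1   0    0    0    0   -4
   P2   3    0   -4    0    0
   P3  -4    3   -4    0    0
   P4  -2    0    0    4    2
   P5   0   -1    4    0    2

Candidate y = [2, 2, 2, 1, 1, 3]; check y·C column-wise:
  col t0: 2·0 + 2·0 + 2·3 + 1·-4 + 1·-2 + 3·0 = 0
  col t1: 2·0 + 2·0 + 2·0 + 1·3 + 1·0 + 3·-1 = 0
  col t2: 2·0 + 2·0 + 2·-4 + 1·-4 + 1·0 + 3·4 = 0
  col t3: 2·-2 + 2·0 + 2·0 + 1·0 + 1·4 + 3·0 = 0
  col t4: 2·0 + 2·-4 + 2·0 + 1·0 + 1·2 + 3·2 = 0

y = (P0:2, P1:2, P2:2, P3:1, P4:1, P5:3)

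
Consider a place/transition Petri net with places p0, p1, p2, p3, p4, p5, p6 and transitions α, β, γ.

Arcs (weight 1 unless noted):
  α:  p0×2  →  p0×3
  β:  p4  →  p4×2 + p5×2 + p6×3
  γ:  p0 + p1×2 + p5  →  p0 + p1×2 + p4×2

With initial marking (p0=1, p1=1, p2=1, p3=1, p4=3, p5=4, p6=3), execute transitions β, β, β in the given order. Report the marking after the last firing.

step 1: fire β:  (p0=1, p1=1, p2=1, p3=1, p4=3, p5=4, p6=3) → (p0=1, p1=1, p2=1, p3=1, p4=4, p5=6, p6=6)
step 2: fire β:  (p0=1, p1=1, p2=1, p3=1, p4=4, p5=6, p6=6) → (p0=1, p1=1, p2=1, p3=1, p4=5, p5=8, p6=9)
step 3: fire β:  (p0=1, p1=1, p2=1, p3=1, p4=5, p5=8, p6=9) → (p0=1, p1=1, p2=1, p3=1, p4=6, p5=10, p6=12)

(p0=1, p1=1, p2=1, p3=1, p4=6, p5=10, p6=12)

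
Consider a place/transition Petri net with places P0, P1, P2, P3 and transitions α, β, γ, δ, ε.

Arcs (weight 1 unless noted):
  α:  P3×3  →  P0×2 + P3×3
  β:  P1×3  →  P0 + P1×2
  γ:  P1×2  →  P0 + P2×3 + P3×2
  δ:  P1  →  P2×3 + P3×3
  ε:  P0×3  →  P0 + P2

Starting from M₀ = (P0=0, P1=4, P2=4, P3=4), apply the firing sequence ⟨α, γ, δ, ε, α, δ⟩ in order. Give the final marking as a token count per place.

step 1: fire α:  (P0=0, P1=4, P2=4, P3=4) → (P0=2, P1=4, P2=4, P3=4)
step 2: fire γ:  (P0=2, P1=4, P2=4, P3=4) → (P0=3, P1=2, P2=7, P3=6)
step 3: fire δ:  (P0=3, P1=2, P2=7, P3=6) → (P0=3, P1=1, P2=10, P3=9)
step 4: fire ε:  (P0=3, P1=1, P2=10, P3=9) → (P0=1, P1=1, P2=11, P3=9)
step 5: fire α:  (P0=1, P1=1, P2=11, P3=9) → (P0=3, P1=1, P2=11, P3=9)
step 6: fire δ:  (P0=3, P1=1, P2=11, P3=9) → (P0=3, P1=0, P2=14, P3=12)

(P0=3, P1=0, P2=14, P3=12)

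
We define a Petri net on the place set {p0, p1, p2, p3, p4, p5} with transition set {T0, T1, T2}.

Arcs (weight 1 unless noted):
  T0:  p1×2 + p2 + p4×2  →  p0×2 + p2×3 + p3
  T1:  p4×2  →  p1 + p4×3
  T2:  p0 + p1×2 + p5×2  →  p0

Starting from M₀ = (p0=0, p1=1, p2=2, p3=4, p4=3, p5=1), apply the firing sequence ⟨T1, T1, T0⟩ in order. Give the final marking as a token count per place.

step 1: fire T1:  (p0=0, p1=1, p2=2, p3=4, p4=3, p5=1) → (p0=0, p1=2, p2=2, p3=4, p4=4, p5=1)
step 2: fire T1:  (p0=0, p1=2, p2=2, p3=4, p4=4, p5=1) → (p0=0, p1=3, p2=2, p3=4, p4=5, p5=1)
step 3: fire T0:  (p0=0, p1=3, p2=2, p3=4, p4=5, p5=1) → (p0=2, p1=1, p2=4, p3=5, p4=3, p5=1)

(p0=2, p1=1, p2=4, p3=5, p4=3, p5=1)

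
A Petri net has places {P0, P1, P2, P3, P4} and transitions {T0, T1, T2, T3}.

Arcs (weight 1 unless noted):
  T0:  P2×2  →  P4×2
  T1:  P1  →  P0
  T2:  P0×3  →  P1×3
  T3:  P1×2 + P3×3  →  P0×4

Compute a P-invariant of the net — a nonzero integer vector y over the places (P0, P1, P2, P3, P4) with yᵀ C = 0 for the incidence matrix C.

Incidence matrix C (rows=places, cols=transitions):
       T0   T1   T2   T3
   P0   0    1   -3    4
   P1   0   -1    3   -2
   P2  -2    0    0    0
   P3   0    0    0   -3
   P4   2    0    0    0

Candidate y = [3, 3, 0, 2, 0]; check y·C column-wise:
  col T0: 3·0 + 3·0 + 0·-2 + 2·0 + 0·2 = 0
  col T1: 3·1 + 3·-1 + 2·0 = 0
  col T2: 3·-3 + 3·3 + 2·0 = 0
  col T3: 3·4 + 3·-2 + 2·-3 = 0

y = (P0:3, P1:3, P2:0, P3:2, P4:0)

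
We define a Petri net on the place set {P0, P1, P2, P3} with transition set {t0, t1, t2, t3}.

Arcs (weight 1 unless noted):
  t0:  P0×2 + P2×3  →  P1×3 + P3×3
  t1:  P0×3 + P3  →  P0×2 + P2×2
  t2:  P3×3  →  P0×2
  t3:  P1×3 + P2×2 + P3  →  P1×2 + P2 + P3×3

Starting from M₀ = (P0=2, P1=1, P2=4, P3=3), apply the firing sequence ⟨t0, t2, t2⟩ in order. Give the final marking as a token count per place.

step 1: fire t0:  (P0=2, P1=1, P2=4, P3=3) → (P0=0, P1=4, P2=1, P3=6)
step 2: fire t2:  (P0=0, P1=4, P2=1, P3=6) → (P0=2, P1=4, P2=1, P3=3)
step 3: fire t2:  (P0=2, P1=4, P2=1, P3=3) → (P0=4, P1=4, P2=1, P3=0)

(P0=4, P1=4, P2=1, P3=0)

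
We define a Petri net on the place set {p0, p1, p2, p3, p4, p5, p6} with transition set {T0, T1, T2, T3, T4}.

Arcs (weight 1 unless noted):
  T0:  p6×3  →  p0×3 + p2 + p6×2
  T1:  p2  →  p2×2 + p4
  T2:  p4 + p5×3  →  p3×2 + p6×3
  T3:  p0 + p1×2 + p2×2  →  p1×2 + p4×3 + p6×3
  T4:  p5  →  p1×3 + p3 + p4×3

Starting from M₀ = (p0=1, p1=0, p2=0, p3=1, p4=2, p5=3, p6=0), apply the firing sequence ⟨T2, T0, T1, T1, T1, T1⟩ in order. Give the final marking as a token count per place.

step 1: fire T2:  (p0=1, p1=0, p2=0, p3=1, p4=2, p5=3, p6=0) → (p0=1, p1=0, p2=0, p3=3, p4=1, p5=0, p6=3)
step 2: fire T0:  (p0=1, p1=0, p2=0, p3=3, p4=1, p5=0, p6=3) → (p0=4, p1=0, p2=1, p3=3, p4=1, p5=0, p6=2)
step 3: fire T1:  (p0=4, p1=0, p2=1, p3=3, p4=1, p5=0, p6=2) → (p0=4, p1=0, p2=2, p3=3, p4=2, p5=0, p6=2)
step 4: fire T1:  (p0=4, p1=0, p2=2, p3=3, p4=2, p5=0, p6=2) → (p0=4, p1=0, p2=3, p3=3, p4=3, p5=0, p6=2)
step 5: fire T1:  (p0=4, p1=0, p2=3, p3=3, p4=3, p5=0, p6=2) → (p0=4, p1=0, p2=4, p3=3, p4=4, p5=0, p6=2)
step 6: fire T1:  (p0=4, p1=0, p2=4, p3=3, p4=4, p5=0, p6=2) → (p0=4, p1=0, p2=5, p3=3, p4=5, p5=0, p6=2)

(p0=4, p1=0, p2=5, p3=3, p4=5, p5=0, p6=2)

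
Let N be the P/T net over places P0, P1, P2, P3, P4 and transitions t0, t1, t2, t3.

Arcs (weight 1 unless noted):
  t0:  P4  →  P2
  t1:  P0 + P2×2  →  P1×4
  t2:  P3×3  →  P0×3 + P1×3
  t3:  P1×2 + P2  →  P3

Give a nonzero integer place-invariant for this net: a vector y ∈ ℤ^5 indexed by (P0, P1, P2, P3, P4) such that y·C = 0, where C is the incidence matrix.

y = (P0:2, P1:1, P2:1, P3:3, P4:1)

Incidence matrix C (rows=places, cols=transitions):
       t0   t1   t2   t3
   P0   0   -1    3    0
   P1   0    4    3   -2
   P2   1   -2    0   -1
   P3   0    0   -3    1
   P4  -1    0    0    0

Candidate y = [2, 1, 1, 3, 1]; check y·C column-wise:
  col t0: 2·0 + 1·0 + 1·1 + 3·0 + 1·-1 = 0
  col t1: 2·-1 + 1·4 + 1·-2 + 3·0 + 1·0 = 0
  col t2: 2·3 + 1·3 + 1·0 + 3·-3 + 1·0 = 0
  col t3: 2·0 + 1·-2 + 1·-1 + 3·1 + 1·0 = 0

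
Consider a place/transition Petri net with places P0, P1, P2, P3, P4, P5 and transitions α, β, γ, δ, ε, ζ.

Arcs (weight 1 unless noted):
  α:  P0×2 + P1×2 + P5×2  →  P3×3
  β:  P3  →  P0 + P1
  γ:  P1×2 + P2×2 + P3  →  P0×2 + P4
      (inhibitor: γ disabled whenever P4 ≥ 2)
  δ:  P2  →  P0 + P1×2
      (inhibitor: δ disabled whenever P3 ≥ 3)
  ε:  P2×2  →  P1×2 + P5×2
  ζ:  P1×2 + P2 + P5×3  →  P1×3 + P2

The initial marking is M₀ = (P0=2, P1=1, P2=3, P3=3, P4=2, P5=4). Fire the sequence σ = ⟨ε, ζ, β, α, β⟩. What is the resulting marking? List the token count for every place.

(P0=2, P1=4, P2=1, P3=4, P4=2, P5=1)

step 1: fire ε:  (P0=2, P1=1, P2=3, P3=3, P4=2, P5=4) → (P0=2, P1=3, P2=1, P3=3, P4=2, P5=6)
step 2: fire ζ:  (P0=2, P1=3, P2=1, P3=3, P4=2, P5=6) → (P0=2, P1=4, P2=1, P3=3, P4=2, P5=3)
step 3: fire β:  (P0=2, P1=4, P2=1, P3=3, P4=2, P5=3) → (P0=3, P1=5, P2=1, P3=2, P4=2, P5=3)
step 4: fire α:  (P0=3, P1=5, P2=1, P3=2, P4=2, P5=3) → (P0=1, P1=3, P2=1, P3=5, P4=2, P5=1)
step 5: fire β:  (P0=1, P1=3, P2=1, P3=5, P4=2, P5=1) → (P0=2, P1=4, P2=1, P3=4, P4=2, P5=1)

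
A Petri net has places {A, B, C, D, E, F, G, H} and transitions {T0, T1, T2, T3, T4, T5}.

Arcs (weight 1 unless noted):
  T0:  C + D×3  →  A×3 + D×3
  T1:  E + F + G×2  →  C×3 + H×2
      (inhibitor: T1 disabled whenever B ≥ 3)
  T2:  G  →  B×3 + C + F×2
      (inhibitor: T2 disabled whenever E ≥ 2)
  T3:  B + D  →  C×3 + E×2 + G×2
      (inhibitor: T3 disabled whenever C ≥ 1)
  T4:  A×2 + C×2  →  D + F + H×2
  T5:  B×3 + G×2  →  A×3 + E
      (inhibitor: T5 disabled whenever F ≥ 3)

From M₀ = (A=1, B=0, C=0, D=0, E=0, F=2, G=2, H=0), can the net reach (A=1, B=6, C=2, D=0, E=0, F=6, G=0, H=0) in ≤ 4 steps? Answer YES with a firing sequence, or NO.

step 1: fire T2:  (A=1, B=0, C=0, D=0, E=0, F=2, G=2, H=0) → (A=1, B=3, C=1, D=0, E=0, F=4, G=1, H=0)
step 2: fire T2:  (A=1, B=3, C=1, D=0, E=0, F=4, G=1, H=0) → (A=1, B=6, C=2, D=0, E=0, F=6, G=0, H=0)

YES — reachable via ⟨T2, T2⟩ (2 firings)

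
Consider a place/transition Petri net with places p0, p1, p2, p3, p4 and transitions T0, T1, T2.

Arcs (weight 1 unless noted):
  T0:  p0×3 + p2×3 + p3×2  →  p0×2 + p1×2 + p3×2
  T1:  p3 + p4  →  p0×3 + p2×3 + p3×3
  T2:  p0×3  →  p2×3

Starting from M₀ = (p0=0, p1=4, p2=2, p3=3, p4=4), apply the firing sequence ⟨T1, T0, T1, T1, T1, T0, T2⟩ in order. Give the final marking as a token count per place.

(p0=7, p1=8, p2=11, p3=11, p4=0)

step 1: fire T1:  (p0=0, p1=4, p2=2, p3=3, p4=4) → (p0=3, p1=4, p2=5, p3=5, p4=3)
step 2: fire T0:  (p0=3, p1=4, p2=5, p3=5, p4=3) → (p0=2, p1=6, p2=2, p3=5, p4=3)
step 3: fire T1:  (p0=2, p1=6, p2=2, p3=5, p4=3) → (p0=5, p1=6, p2=5, p3=7, p4=2)
step 4: fire T1:  (p0=5, p1=6, p2=5, p3=7, p4=2) → (p0=8, p1=6, p2=8, p3=9, p4=1)
step 5: fire T1:  (p0=8, p1=6, p2=8, p3=9, p4=1) → (p0=11, p1=6, p2=11, p3=11, p4=0)
step 6: fire T0:  (p0=11, p1=6, p2=11, p3=11, p4=0) → (p0=10, p1=8, p2=8, p3=11, p4=0)
step 7: fire T2:  (p0=10, p1=8, p2=8, p3=11, p4=0) → (p0=7, p1=8, p2=11, p3=11, p4=0)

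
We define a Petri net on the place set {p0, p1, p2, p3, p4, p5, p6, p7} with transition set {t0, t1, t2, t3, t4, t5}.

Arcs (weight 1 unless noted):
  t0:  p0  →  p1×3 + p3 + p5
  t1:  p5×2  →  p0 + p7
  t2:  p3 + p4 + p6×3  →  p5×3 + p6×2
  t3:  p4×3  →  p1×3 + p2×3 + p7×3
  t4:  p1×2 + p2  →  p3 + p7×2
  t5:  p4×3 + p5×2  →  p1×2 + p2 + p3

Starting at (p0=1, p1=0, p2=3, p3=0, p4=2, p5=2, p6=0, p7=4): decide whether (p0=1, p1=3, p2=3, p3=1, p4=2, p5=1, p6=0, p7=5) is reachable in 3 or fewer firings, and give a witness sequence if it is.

step 1: fire t0:  (p0=1, p1=0, p2=3, p3=0, p4=2, p5=2, p6=0, p7=4) → (p0=0, p1=3, p2=3, p3=1, p4=2, p5=3, p6=0, p7=4)
step 2: fire t1:  (p0=0, p1=3, p2=3, p3=1, p4=2, p5=3, p6=0, p7=4) → (p0=1, p1=3, p2=3, p3=1, p4=2, p5=1, p6=0, p7=5)

YES — reachable via ⟨t0, t1⟩ (2 firings)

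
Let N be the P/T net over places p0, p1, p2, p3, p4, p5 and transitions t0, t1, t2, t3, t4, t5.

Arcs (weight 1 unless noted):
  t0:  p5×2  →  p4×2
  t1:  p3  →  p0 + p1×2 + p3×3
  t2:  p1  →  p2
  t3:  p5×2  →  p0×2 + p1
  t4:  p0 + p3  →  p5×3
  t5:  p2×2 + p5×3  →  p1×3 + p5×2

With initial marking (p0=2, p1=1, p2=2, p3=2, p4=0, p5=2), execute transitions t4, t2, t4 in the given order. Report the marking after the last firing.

(p0=0, p1=0, p2=3, p3=0, p4=0, p5=8)

step 1: fire t4:  (p0=2, p1=1, p2=2, p3=2, p4=0, p5=2) → (p0=1, p1=1, p2=2, p3=1, p4=0, p5=5)
step 2: fire t2:  (p0=1, p1=1, p2=2, p3=1, p4=0, p5=5) → (p0=1, p1=0, p2=3, p3=1, p4=0, p5=5)
step 3: fire t4:  (p0=1, p1=0, p2=3, p3=1, p4=0, p5=5) → (p0=0, p1=0, p2=3, p3=0, p4=0, p5=8)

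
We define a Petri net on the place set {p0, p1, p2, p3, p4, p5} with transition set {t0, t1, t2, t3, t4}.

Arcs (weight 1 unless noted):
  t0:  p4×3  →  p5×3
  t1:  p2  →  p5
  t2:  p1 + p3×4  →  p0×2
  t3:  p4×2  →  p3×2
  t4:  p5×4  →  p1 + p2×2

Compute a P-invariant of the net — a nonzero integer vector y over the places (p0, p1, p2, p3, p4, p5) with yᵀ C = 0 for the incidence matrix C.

Incidence matrix C (rows=places, cols=transitions):
       t0   t1   t2   t3   t4
   p0   0    0    2    0    0
   p1   0    0   -1    0    1
   p2   0   -1    0    0    2
   p3   0    0   -4    2    0
   p4  -3    0    0   -2    0
   p5   3    1    0    0   -4

Candidate y = [3, 2, 1, 1, 1, 1]; check y·C column-wise:
  col t0: 3·0 + 2·0 + 1·0 + 1·0 + 1·-3 + 1·3 = 0
  col t1: 3·0 + 2·0 + 1·-1 + 1·0 + 1·0 + 1·1 = 0
  col t2: 3·2 + 2·-1 + 1·0 + 1·-4 + 1·0 + 1·0 = 0
  col t3: 3·0 + 2·0 + 1·0 + 1·2 + 1·-2 + 1·0 = 0
  col t4: 3·0 + 2·1 + 1·2 + 1·0 + 1·0 + 1·-4 = 0

y = (p0:3, p1:2, p2:1, p3:1, p4:1, p5:1)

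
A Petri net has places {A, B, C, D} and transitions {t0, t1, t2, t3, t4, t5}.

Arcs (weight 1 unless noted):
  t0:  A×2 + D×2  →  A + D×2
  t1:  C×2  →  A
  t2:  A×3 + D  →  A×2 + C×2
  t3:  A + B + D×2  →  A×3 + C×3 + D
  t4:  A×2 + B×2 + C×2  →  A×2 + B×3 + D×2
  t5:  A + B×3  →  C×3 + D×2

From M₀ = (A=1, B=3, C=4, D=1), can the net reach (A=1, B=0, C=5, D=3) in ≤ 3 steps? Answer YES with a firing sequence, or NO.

step 1: fire t1:  (A=1, B=3, C=4, D=1) → (A=2, B=3, C=2, D=1)
step 2: fire t5:  (A=2, B=3, C=2, D=1) → (A=1, B=0, C=5, D=3)

YES — reachable via ⟨t1, t5⟩ (2 firings)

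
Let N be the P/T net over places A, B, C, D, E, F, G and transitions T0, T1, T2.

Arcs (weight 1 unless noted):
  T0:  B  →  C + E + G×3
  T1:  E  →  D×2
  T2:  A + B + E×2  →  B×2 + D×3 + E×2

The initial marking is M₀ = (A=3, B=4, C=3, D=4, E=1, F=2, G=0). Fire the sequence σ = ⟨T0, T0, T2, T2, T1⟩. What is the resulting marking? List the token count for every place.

(A=1, B=4, C=5, D=12, E=2, F=2, G=6)

step 1: fire T0:  (A=3, B=4, C=3, D=4, E=1, F=2, G=0) → (A=3, B=3, C=4, D=4, E=2, F=2, G=3)
step 2: fire T0:  (A=3, B=3, C=4, D=4, E=2, F=2, G=3) → (A=3, B=2, C=5, D=4, E=3, F=2, G=6)
step 3: fire T2:  (A=3, B=2, C=5, D=4, E=3, F=2, G=6) → (A=2, B=3, C=5, D=7, E=3, F=2, G=6)
step 4: fire T2:  (A=2, B=3, C=5, D=7, E=3, F=2, G=6) → (A=1, B=4, C=5, D=10, E=3, F=2, G=6)
step 5: fire T1:  (A=1, B=4, C=5, D=10, E=3, F=2, G=6) → (A=1, B=4, C=5, D=12, E=2, F=2, G=6)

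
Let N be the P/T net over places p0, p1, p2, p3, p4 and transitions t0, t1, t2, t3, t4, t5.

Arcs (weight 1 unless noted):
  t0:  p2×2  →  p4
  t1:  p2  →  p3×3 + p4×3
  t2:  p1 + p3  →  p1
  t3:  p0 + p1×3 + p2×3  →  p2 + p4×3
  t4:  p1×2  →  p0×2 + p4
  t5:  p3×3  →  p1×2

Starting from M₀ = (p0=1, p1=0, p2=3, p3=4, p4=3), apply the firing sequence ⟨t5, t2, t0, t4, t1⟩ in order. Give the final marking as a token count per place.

step 1: fire t5:  (p0=1, p1=0, p2=3, p3=4, p4=3) → (p0=1, p1=2, p2=3, p3=1, p4=3)
step 2: fire t2:  (p0=1, p1=2, p2=3, p3=1, p4=3) → (p0=1, p1=2, p2=3, p3=0, p4=3)
step 3: fire t0:  (p0=1, p1=2, p2=3, p3=0, p4=3) → (p0=1, p1=2, p2=1, p3=0, p4=4)
step 4: fire t4:  (p0=1, p1=2, p2=1, p3=0, p4=4) → (p0=3, p1=0, p2=1, p3=0, p4=5)
step 5: fire t1:  (p0=3, p1=0, p2=1, p3=0, p4=5) → (p0=3, p1=0, p2=0, p3=3, p4=8)

(p0=3, p1=0, p2=0, p3=3, p4=8)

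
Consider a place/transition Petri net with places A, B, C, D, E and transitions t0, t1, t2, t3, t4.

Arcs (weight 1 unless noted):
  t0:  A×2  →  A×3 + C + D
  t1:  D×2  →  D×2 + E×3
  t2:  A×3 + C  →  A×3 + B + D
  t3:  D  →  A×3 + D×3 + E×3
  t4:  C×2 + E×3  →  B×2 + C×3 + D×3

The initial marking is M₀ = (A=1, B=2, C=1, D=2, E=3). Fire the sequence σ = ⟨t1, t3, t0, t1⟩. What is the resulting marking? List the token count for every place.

(A=5, B=2, C=2, D=5, E=12)

step 1: fire t1:  (A=1, B=2, C=1, D=2, E=3) → (A=1, B=2, C=1, D=2, E=6)
step 2: fire t3:  (A=1, B=2, C=1, D=2, E=6) → (A=4, B=2, C=1, D=4, E=9)
step 3: fire t0:  (A=4, B=2, C=1, D=4, E=9) → (A=5, B=2, C=2, D=5, E=9)
step 4: fire t1:  (A=5, B=2, C=2, D=5, E=9) → (A=5, B=2, C=2, D=5, E=12)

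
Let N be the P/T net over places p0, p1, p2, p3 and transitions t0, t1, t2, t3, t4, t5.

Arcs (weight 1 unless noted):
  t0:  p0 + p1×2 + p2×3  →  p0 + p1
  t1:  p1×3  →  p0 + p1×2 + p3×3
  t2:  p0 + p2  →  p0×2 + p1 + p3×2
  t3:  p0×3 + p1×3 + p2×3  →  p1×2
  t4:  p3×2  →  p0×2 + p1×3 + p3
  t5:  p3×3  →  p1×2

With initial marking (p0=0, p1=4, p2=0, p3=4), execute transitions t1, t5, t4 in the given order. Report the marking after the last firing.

step 1: fire t1:  (p0=0, p1=4, p2=0, p3=4) → (p0=1, p1=3, p2=0, p3=7)
step 2: fire t5:  (p0=1, p1=3, p2=0, p3=7) → (p0=1, p1=5, p2=0, p3=4)
step 3: fire t4:  (p0=1, p1=5, p2=0, p3=4) → (p0=3, p1=8, p2=0, p3=3)

(p0=3, p1=8, p2=0, p3=3)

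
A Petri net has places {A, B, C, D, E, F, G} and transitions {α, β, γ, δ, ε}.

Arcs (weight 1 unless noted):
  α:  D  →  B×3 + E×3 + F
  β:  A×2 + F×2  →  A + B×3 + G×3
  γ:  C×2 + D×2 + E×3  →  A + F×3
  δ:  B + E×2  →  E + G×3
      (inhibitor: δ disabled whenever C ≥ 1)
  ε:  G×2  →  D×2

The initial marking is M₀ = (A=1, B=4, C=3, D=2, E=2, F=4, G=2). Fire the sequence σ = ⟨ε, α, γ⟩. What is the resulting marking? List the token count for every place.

(A=2, B=7, C=1, D=1, E=2, F=8, G=0)

step 1: fire ε:  (A=1, B=4, C=3, D=2, E=2, F=4, G=2) → (A=1, B=4, C=3, D=4, E=2, F=4, G=0)
step 2: fire α:  (A=1, B=4, C=3, D=4, E=2, F=4, G=0) → (A=1, B=7, C=3, D=3, E=5, F=5, G=0)
step 3: fire γ:  (A=1, B=7, C=3, D=3, E=5, F=5, G=0) → (A=2, B=7, C=1, D=1, E=2, F=8, G=0)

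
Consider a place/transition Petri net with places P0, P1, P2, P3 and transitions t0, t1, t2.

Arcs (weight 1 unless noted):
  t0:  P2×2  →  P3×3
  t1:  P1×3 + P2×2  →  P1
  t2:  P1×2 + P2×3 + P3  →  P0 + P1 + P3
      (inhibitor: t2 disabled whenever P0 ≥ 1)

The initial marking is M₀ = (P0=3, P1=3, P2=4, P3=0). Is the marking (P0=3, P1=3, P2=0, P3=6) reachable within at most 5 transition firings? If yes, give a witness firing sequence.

step 1: fire t0:  (P0=3, P1=3, P2=4, P3=0) → (P0=3, P1=3, P2=2, P3=3)
step 2: fire t0:  (P0=3, P1=3, P2=2, P3=3) → (P0=3, P1=3, P2=0, P3=6)

YES — reachable via ⟨t0, t0⟩ (2 firings)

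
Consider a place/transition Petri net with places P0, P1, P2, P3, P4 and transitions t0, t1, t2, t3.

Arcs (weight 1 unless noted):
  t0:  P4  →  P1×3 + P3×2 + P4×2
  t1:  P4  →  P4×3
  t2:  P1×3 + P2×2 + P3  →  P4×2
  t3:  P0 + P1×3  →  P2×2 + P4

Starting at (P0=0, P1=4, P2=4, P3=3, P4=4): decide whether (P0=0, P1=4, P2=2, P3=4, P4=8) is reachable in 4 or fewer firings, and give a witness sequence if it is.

NO — not reachable within 4 firings

depth 0: 1 marking
depth 1: 4 markings reached so far
depth 2: 9 markings reached so far
depth 3: 17 markings reached so far
depth 4: 28 markings reached so far
target is not among the 28 markings reachable within 4 steps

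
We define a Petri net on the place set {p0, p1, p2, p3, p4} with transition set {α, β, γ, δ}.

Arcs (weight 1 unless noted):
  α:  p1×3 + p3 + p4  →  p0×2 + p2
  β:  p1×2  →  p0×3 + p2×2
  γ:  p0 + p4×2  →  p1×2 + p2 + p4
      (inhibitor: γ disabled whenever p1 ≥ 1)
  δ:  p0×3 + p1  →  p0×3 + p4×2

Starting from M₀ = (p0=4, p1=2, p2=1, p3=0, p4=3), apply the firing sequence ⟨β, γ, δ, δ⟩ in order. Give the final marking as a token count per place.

step 1: fire β:  (p0=4, p1=2, p2=1, p3=0, p4=3) → (p0=7, p1=0, p2=3, p3=0, p4=3)
step 2: fire γ:  (p0=7, p1=0, p2=3, p3=0, p4=3) → (p0=6, p1=2, p2=4, p3=0, p4=2)
step 3: fire δ:  (p0=6, p1=2, p2=4, p3=0, p4=2) → (p0=6, p1=1, p2=4, p3=0, p4=4)
step 4: fire δ:  (p0=6, p1=1, p2=4, p3=0, p4=4) → (p0=6, p1=0, p2=4, p3=0, p4=6)

(p0=6, p1=0, p2=4, p3=0, p4=6)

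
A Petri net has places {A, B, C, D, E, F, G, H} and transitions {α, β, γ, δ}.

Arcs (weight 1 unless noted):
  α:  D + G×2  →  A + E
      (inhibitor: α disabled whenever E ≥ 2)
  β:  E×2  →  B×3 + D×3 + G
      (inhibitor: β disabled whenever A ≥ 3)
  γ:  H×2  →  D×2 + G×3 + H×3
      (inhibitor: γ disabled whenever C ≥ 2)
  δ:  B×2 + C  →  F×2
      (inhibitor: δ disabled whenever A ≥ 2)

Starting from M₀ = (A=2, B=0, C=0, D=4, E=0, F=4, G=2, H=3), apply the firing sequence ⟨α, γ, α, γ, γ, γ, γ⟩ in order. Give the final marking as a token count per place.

step 1: fire α:  (A=2, B=0, C=0, D=4, E=0, F=4, G=2, H=3) → (A=3, B=0, C=0, D=3, E=1, F=4, G=0, H=3)
step 2: fire γ:  (A=3, B=0, C=0, D=3, E=1, F=4, G=0, H=3) → (A=3, B=0, C=0, D=5, E=1, F=4, G=3, H=4)
step 3: fire α:  (A=3, B=0, C=0, D=5, E=1, F=4, G=3, H=4) → (A=4, B=0, C=0, D=4, E=2, F=4, G=1, H=4)
step 4: fire γ:  (A=4, B=0, C=0, D=4, E=2, F=4, G=1, H=4) → (A=4, B=0, C=0, D=6, E=2, F=4, G=4, H=5)
step 5: fire γ:  (A=4, B=0, C=0, D=6, E=2, F=4, G=4, H=5) → (A=4, B=0, C=0, D=8, E=2, F=4, G=7, H=6)
step 6: fire γ:  (A=4, B=0, C=0, D=8, E=2, F=4, G=7, H=6) → (A=4, B=0, C=0, D=10, E=2, F=4, G=10, H=7)
step 7: fire γ:  (A=4, B=0, C=0, D=10, E=2, F=4, G=10, H=7) → (A=4, B=0, C=0, D=12, E=2, F=4, G=13, H=8)

(A=4, B=0, C=0, D=12, E=2, F=4, G=13, H=8)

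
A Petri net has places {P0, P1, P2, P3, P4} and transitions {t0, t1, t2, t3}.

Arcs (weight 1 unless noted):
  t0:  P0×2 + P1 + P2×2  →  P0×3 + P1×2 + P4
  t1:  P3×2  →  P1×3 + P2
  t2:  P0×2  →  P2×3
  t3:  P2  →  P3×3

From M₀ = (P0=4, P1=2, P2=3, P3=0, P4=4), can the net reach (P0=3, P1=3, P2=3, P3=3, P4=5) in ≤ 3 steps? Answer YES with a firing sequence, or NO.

step 1: fire t0:  (P0=4, P1=2, P2=3, P3=0, P4=4) → (P0=5, P1=3, P2=1, P3=0, P4=5)
step 2: fire t2:  (P0=5, P1=3, P2=1, P3=0, P4=5) → (P0=3, P1=3, P2=4, P3=0, P4=5)
step 3: fire t3:  (P0=3, P1=3, P2=4, P3=0, P4=5) → (P0=3, P1=3, P2=3, P3=3, P4=5)

YES — reachable via ⟨t0, t2, t3⟩ (3 firings)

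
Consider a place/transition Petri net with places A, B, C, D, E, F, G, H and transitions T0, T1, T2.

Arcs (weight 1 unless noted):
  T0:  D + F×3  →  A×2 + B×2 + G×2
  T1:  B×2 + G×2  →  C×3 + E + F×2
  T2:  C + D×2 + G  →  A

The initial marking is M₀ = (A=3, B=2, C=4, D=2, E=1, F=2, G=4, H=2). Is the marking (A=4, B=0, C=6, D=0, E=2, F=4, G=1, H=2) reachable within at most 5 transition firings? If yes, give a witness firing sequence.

YES — reachable via ⟨T1, T2⟩ (2 firings)

step 1: fire T1:  (A=3, B=2, C=4, D=2, E=1, F=2, G=4, H=2) → (A=3, B=0, C=7, D=2, E=2, F=4, G=2, H=2)
step 2: fire T2:  (A=3, B=0, C=7, D=2, E=2, F=4, G=2, H=2) → (A=4, B=0, C=6, D=0, E=2, F=4, G=1, H=2)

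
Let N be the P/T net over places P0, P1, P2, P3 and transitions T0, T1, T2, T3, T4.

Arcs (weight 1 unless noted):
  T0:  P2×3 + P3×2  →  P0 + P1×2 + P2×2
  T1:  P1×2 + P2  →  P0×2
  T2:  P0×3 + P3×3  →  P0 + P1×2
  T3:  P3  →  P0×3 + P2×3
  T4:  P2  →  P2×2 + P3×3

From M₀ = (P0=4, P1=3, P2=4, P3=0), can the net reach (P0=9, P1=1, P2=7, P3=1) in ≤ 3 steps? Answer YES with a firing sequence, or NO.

depth 0: 1 marking
depth 1: 3 markings reached so far
depth 2: 8 markings reached so far
depth 3: 17 markings reached so far
target is not among the 17 markings reachable within 3 steps

NO — not reachable within 3 firings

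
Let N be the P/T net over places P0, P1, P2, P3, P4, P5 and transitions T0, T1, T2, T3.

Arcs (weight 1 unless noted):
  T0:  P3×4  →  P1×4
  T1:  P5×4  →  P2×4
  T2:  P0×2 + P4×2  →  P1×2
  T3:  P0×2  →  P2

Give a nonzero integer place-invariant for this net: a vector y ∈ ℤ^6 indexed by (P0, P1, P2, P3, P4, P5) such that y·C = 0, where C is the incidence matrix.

y = (P0:0, P1:1, P2:0, P3:1, P4:1, P5:0)

Incidence matrix C (rows=places, cols=transitions):
       T0   T1   T2   T3
   P0   0    0   -2   -2
   P1   4    0    2    0
   P2   0    4    0    1
   P3  -4    0    0    0
   P4   0    0   -2    0
   P5   0   -4    0    0

Candidate y = [0, 1, 0, 1, 1, 0]; check y·C column-wise:
  col T0: 1·4 + 1·-4 + 1·0 = 0
  col T1: 1·0 + 0·4 + 1·0 + 1·0 + 0·-4 = 0
  col T2: 0·-2 + 1·2 + 1·0 + 1·-2 = 0
  col T3: 0·-2 + 1·0 + 0·1 + 1·0 + 1·0 = 0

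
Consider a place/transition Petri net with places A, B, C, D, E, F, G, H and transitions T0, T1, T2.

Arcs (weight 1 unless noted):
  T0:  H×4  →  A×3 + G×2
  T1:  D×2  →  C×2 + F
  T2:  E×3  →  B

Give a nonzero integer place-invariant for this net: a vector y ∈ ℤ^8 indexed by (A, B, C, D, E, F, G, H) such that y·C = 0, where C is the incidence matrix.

Incidence matrix C (rows=places, cols=transitions):
       T0   T1   T2
    A   3    0    0
    B   0    0    1
    C   0    2    0
    D   0   -2    0
    E   0    0   -3
    F   0    1    0
    G   2    0    0
    H  -4    0    0

Candidate y = [0, 0, 1, 1, 0, 0, 0, 0]; check y·C column-wise:
  col T0: 0·3 + 1·0 + 1·0 + 0·2 + 0·-4 = 0
  col T1: 1·2 + 1·-2 + 0·1 = 0
  col T2: 0·1 + 1·0 + 1·0 + 0·-3 = 0

y = (A:0, B:0, C:1, D:1, E:0, F:0, G:0, H:0)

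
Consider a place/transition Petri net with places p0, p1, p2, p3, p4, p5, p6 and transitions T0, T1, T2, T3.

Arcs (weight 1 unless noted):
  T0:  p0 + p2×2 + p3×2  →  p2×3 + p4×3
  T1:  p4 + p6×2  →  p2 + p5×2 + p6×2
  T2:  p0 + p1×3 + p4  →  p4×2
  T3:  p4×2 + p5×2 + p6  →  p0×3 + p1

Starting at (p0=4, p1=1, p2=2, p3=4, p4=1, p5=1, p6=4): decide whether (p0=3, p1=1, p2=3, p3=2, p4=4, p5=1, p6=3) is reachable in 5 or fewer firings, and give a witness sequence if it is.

NO — not reachable within 5 firings

depth 0: 1 marking
depth 1: 3 markings reached so far
depth 2: 5 markings reached so far
depth 3: 8 markings reached so far
depth 4: 12 markings reached so far
depth 5: 15 markings reached so far
target is not among the 15 markings reachable within 5 steps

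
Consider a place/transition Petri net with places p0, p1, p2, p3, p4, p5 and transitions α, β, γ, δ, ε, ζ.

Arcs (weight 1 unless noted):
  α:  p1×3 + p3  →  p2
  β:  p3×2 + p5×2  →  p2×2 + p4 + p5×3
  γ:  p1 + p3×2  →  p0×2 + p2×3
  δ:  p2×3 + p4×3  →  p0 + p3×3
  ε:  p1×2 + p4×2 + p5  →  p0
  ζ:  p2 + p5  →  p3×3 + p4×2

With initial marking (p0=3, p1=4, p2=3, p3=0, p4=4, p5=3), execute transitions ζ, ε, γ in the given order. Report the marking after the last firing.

step 1: fire ζ:  (p0=3, p1=4, p2=3, p3=0, p4=4, p5=3) → (p0=3, p1=4, p2=2, p3=3, p4=6, p5=2)
step 2: fire ε:  (p0=3, p1=4, p2=2, p3=3, p4=6, p5=2) → (p0=4, p1=2, p2=2, p3=3, p4=4, p5=1)
step 3: fire γ:  (p0=4, p1=2, p2=2, p3=3, p4=4, p5=1) → (p0=6, p1=1, p2=5, p3=1, p4=4, p5=1)

(p0=6, p1=1, p2=5, p3=1, p4=4, p5=1)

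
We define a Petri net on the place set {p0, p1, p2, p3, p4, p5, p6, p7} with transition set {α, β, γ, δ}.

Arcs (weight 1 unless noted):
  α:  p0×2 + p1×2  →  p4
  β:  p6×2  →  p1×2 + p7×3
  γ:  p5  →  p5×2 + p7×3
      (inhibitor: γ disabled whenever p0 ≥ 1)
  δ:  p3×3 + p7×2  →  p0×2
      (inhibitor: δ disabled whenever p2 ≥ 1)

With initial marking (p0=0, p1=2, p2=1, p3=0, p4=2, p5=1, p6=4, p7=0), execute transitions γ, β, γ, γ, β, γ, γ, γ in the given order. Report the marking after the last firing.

(p0=0, p1=6, p2=1, p3=0, p4=2, p5=7, p6=0, p7=24)

step 1: fire γ:  (p0=0, p1=2, p2=1, p3=0, p4=2, p5=1, p6=4, p7=0) → (p0=0, p1=2, p2=1, p3=0, p4=2, p5=2, p6=4, p7=3)
step 2: fire β:  (p0=0, p1=2, p2=1, p3=0, p4=2, p5=2, p6=4, p7=3) → (p0=0, p1=4, p2=1, p3=0, p4=2, p5=2, p6=2, p7=6)
step 3: fire γ:  (p0=0, p1=4, p2=1, p3=0, p4=2, p5=2, p6=2, p7=6) → (p0=0, p1=4, p2=1, p3=0, p4=2, p5=3, p6=2, p7=9)
step 4: fire γ:  (p0=0, p1=4, p2=1, p3=0, p4=2, p5=3, p6=2, p7=9) → (p0=0, p1=4, p2=1, p3=0, p4=2, p5=4, p6=2, p7=12)
step 5: fire β:  (p0=0, p1=4, p2=1, p3=0, p4=2, p5=4, p6=2, p7=12) → (p0=0, p1=6, p2=1, p3=0, p4=2, p5=4, p6=0, p7=15)
step 6: fire γ:  (p0=0, p1=6, p2=1, p3=0, p4=2, p5=4, p6=0, p7=15) → (p0=0, p1=6, p2=1, p3=0, p4=2, p5=5, p6=0, p7=18)
step 7: fire γ:  (p0=0, p1=6, p2=1, p3=0, p4=2, p5=5, p6=0, p7=18) → (p0=0, p1=6, p2=1, p3=0, p4=2, p5=6, p6=0, p7=21)
step 8: fire γ:  (p0=0, p1=6, p2=1, p3=0, p4=2, p5=6, p6=0, p7=21) → (p0=0, p1=6, p2=1, p3=0, p4=2, p5=7, p6=0, p7=24)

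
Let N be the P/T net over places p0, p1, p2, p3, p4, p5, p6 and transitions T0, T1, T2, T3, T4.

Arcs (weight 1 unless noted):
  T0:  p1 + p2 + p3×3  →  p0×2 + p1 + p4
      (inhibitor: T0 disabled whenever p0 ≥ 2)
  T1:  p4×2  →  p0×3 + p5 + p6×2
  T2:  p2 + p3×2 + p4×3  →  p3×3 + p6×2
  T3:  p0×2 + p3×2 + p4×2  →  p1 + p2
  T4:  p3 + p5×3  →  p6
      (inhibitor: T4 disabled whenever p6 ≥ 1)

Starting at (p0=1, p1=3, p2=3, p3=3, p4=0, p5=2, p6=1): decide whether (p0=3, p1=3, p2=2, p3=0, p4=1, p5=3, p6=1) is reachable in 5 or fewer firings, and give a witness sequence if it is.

NO — not reachable within 5 firings

depth 0: 1 marking
depth 1: 2 markings reached so far
depth 2: 2 markings reached so far
(frontier empty at depth 2; search complete)
target is not among the 2 markings reachable within 5 steps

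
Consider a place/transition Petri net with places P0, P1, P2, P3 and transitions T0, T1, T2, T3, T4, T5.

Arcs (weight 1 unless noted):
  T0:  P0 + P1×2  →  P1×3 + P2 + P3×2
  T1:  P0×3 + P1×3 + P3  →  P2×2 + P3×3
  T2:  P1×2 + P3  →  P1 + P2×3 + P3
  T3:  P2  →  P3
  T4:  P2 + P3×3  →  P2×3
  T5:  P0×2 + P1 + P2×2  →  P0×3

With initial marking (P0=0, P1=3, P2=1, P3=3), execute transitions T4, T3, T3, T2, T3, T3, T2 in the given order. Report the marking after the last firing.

(P0=0, P1=1, P2=5, P3=4)

step 1: fire T4:  (P0=0, P1=3, P2=1, P3=3) → (P0=0, P1=3, P2=3, P3=0)
step 2: fire T3:  (P0=0, P1=3, P2=3, P3=0) → (P0=0, P1=3, P2=2, P3=1)
step 3: fire T3:  (P0=0, P1=3, P2=2, P3=1) → (P0=0, P1=3, P2=1, P3=2)
step 4: fire T2:  (P0=0, P1=3, P2=1, P3=2) → (P0=0, P1=2, P2=4, P3=2)
step 5: fire T3:  (P0=0, P1=2, P2=4, P3=2) → (P0=0, P1=2, P2=3, P3=3)
step 6: fire T3:  (P0=0, P1=2, P2=3, P3=3) → (P0=0, P1=2, P2=2, P3=4)
step 7: fire T2:  (P0=0, P1=2, P2=2, P3=4) → (P0=0, P1=1, P2=5, P3=4)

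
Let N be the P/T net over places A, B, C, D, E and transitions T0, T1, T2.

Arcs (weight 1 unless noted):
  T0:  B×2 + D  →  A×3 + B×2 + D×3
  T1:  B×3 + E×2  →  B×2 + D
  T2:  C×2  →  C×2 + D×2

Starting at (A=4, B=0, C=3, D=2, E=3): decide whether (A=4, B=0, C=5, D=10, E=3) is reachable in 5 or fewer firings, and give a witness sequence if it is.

depth 0: 1 marking
depth 1: 2 markings reached so far
depth 2: 3 markings reached so far
depth 3: 4 markings reached so far
depth 4: 5 markings reached so far
depth 5: 6 markings reached so far
target is not among the 6 markings reachable within 5 steps

NO — not reachable within 5 firings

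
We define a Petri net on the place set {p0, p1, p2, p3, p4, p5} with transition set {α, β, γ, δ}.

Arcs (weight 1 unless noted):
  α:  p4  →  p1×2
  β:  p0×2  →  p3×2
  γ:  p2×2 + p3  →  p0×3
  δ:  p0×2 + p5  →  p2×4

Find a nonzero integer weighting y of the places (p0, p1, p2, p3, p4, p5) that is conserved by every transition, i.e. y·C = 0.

Incidence matrix C (rows=places, cols=transitions):
        α    β    γ    δ
   p0   0   -2    3   -2
   p1   2    0    0    0
   p2   0    0   -2    4
   p3   0    2   -1    0
   p4  -1    0    0    0
   p5   0    0    0   -1

Candidate y = [0, 1, 0, 0, 2, 0]; check y·C column-wise:
  col α: 1·2 + 2·-1 = 0
  col β: 0·-2 + 1·0 + 0·2 + 2·0 = 0
  col γ: 0·3 + 1·0 + 0·-2 + 0·-1 + 2·0 = 0
  col δ: 0·-2 + 1·0 + 0·4 + 2·0 + 0·-1 = 0

y = (p0:0, p1:1, p2:0, p3:0, p4:2, p5:0)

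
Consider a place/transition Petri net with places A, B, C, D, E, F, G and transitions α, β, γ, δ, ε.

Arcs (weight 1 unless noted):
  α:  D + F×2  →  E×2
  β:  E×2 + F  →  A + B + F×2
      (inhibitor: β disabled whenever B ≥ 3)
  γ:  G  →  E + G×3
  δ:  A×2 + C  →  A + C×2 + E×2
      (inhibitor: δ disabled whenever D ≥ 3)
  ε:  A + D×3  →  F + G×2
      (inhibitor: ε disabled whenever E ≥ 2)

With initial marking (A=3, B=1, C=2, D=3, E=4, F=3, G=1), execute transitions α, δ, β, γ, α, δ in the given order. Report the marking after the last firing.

step 1: fire α:  (A=3, B=1, C=2, D=3, E=4, F=3, G=1) → (A=3, B=1, C=2, D=2, E=6, F=1, G=1)
step 2: fire δ:  (A=3, B=1, C=2, D=2, E=6, F=1, G=1) → (A=2, B=1, C=3, D=2, E=8, F=1, G=1)
step 3: fire β:  (A=2, B=1, C=3, D=2, E=8, F=1, G=1) → (A=3, B=2, C=3, D=2, E=6, F=2, G=1)
step 4: fire γ:  (A=3, B=2, C=3, D=2, E=6, F=2, G=1) → (A=3, B=2, C=3, D=2, E=7, F=2, G=3)
step 5: fire α:  (A=3, B=2, C=3, D=2, E=7, F=2, G=3) → (A=3, B=2, C=3, D=1, E=9, F=0, G=3)
step 6: fire δ:  (A=3, B=2, C=3, D=1, E=9, F=0, G=3) → (A=2, B=2, C=4, D=1, E=11, F=0, G=3)

(A=2, B=2, C=4, D=1, E=11, F=0, G=3)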